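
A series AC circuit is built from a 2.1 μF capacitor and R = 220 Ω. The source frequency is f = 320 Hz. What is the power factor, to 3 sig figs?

0.681

ω = 2πf = 2011 rad/s
X_C = 1/(ωC) = 237 Ω
Z = 220 − j237 Ω
|Z| = √(220² + 237²) = 323 Ω
∠Z = arctan(-237/220) = -47.1°
cos φ = cos(-47.1°) = 0.681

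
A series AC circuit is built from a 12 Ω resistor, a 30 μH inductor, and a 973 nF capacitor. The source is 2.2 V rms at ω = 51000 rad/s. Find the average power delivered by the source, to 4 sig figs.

118.3 mW

X_L = ωL = 1.530 Ω
X_C = 1/(ωC) = 20.15 Ω
Net reactance X = X_L − X_C = -18.62 Ω
Z = 12.00 − j18.62 Ω
|Z| = √(12.00² + 18.62²) = 22.15 Ω
∠Z = arctan(-18.62/12.00) = -57.20°
I = V/|Z| = 99.31 mA
P = VI cos φ = 2.2 × 0.09931 × cos(-57.20°) = 118.3 mW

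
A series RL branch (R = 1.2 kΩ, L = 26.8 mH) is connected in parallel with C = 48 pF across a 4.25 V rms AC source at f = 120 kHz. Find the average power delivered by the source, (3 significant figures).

52.9 μW

ω = 2πf = 754000 rad/s
X_L = ωL = 20200 Ω
X_C = 1/(ωC) = 27600 Ω
Branch 1 (R+jX_L): Z₁ = 1200 + j20200 Ω, |Z₁| = 20200 Ω
Branch 2 (−jX_C): Z₂ = −j27600 Ω
Parallel: Z = Z₁Z₂/(Z₁+Z₂), |Z| = 74400 Ω, ∠Z = 77.4°
I = V/|Z| = 57.1 μA
P = VI cos φ = 4.25 × 5.71e-05 × cos(77.4°) = 52.9 μW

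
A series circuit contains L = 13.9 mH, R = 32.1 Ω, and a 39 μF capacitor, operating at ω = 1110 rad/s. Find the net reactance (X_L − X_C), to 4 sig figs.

X_L = ωL = 15.43 Ω
X_C = 1/(ωC) = 23.10 Ω
X = 15.43 − 23.10 = -7.671 Ω

-7.671 Ω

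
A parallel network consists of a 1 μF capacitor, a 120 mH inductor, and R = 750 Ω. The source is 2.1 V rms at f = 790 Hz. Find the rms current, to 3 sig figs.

7.44 mA

ω = 2πf = 4964 rad/s
X_L = ωL = 596 Ω
X_C = 1/(ωC) = 201 Ω
Parallel: admittances add. Y = 1/R + 1/(jωL) + jωC
Y = (0.00133 + j0.00328) S
|Y| = 0.00355 S → |Z| = 1/|Y| = 282 Ω, ∠Z = −∠Y = -67.9°
I = V/|Z| = 2.1/282 = 7.44 mA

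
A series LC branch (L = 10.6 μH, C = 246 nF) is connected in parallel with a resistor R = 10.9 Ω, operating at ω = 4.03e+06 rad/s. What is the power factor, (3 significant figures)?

0.968

X_L = ωL = 42.7 Ω
X_C = 1/(ωC) = 1.01 Ω
Branch 1: Z₁ = R = 10.9 Ω
Branch 2 (series LC): Z₂ = j(X_L − X_C) = j41.7 Ω
Parallel: Z = Z₁Z₂/(Z₁+Z₂), |Z| = 10.5 Ω, ∠Z = 14.6°
cos φ = cos(14.6°) = 0.968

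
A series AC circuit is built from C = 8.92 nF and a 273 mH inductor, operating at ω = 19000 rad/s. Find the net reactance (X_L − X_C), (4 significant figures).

-713.4 Ω

X_L = ωL = 5187 Ω
X_C = 1/(ωC) = 5900 Ω
X = 5187 − 5900 = -713.4 Ω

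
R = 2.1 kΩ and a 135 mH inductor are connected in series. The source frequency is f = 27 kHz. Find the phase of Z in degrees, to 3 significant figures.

ω = 2πf = 169600 rad/s
X_L = ωL = 22900 Ω
Z = 2100 + j22900 Ω
|Z| = √(2100² + 22900²) = 23000 Ω
∠Z = arctan(22900/2100) = 84.8°

84.8°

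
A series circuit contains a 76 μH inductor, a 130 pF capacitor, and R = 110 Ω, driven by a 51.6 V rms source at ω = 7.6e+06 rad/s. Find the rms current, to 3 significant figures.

115 mA

X_L = ωL = 578 Ω
X_C = 1/(ωC) = 1010 Ω
Net reactance X = X_L − X_C = -435 Ω
Z = 110 − j435 Ω
|Z| = √(110² + 435²) = 448 Ω
I = V/|Z| = 51.6/448 = 115 mA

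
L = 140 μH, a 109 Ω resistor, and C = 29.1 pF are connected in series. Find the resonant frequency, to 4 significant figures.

2.494 MHz

ω₀ = 1/√(LC) = 1/√(0.00014 × 2.91e-11) = 1.567e+07 rad/s
f₀ = ω₀/(2π) = 2.494 MHz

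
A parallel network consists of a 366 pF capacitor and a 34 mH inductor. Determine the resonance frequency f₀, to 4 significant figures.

ω₀ = 1/√(LC) = 1/√(0.034 × 3.66e-10) = 283500 rad/s
f₀ = ω₀/(2π) = 45.12 kHz

45.12 kHz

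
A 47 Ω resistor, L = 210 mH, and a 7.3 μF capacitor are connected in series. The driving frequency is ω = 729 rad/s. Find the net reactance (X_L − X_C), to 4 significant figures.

-34.82 Ω

X_L = ωL = 153.1 Ω
X_C = 1/(ωC) = 187.9 Ω
X = 153.1 − 187.9 = -34.82 Ω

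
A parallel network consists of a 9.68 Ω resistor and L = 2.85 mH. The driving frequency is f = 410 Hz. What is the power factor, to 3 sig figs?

0.604

ω = 2πf = 2576 rad/s
X_L = ωL = 7.34 Ω
Parallel: admittances add. Y = 1/R + 1/(jωL)
Y = (0.103 − j0.136) S
|Y| = 0.171 S → |Z| = 1/|Y| = 5.85 Ω, ∠Z = −∠Y = 52.8°
cos φ = cos(52.8°) = 0.604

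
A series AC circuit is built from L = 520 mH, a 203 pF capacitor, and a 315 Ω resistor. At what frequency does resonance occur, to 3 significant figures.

15.5 kHz

ω₀ = 1/√(LC) = 1/√(0.52 × 2.03e-10) = 97330 rad/s
f₀ = ω₀/(2π) = 15.5 kHz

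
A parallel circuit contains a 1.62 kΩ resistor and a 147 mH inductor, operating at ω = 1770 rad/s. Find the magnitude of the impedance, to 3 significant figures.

X_L = ωL = 260 Ω
Parallel: admittances add. Y = 1/R + 1/(jωL)
Y = (0.000617 − j0.00384) S
|Y| = 0.00389 S → |Z| = 1/|Y| = 257 Ω, ∠Z = −∠Y = 80.9°

257 Ω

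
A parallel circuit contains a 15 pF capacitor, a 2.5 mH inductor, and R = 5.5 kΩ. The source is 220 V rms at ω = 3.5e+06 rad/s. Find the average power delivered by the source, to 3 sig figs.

X_L = ωL = 8750 Ω
X_C = 1/(ωC) = 19000 Ω
Parallel: admittances add. Y = 1/R + 1/(jωL) + jωC
Y = (0.000182 − j6.18e-05) S
|Y| = 0.000192 S → |Z| = 1/|Y| = 5210 Ω, ∠Z = −∠Y = 18.8°
I = V/|Z| = 42.2 mA
P = VI cos φ = 220 × 0.0422 × cos(18.8°) = 8.80 W

8.80 W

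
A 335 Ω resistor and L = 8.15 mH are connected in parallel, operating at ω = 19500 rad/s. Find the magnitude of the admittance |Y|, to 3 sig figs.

X_L = ωL = 159 Ω
Parallel: admittances add. Y = 1/R + 1/(jωL)
Y = (0.00299 − j0.00629) S
|Y| = 0.00696 S → |Z| = 1/|Y| = 144 Ω, ∠Z = −∠Y = 64.6°

6.96 mS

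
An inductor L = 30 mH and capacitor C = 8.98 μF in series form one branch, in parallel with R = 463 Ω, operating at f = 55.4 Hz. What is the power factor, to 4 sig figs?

ω = 2πf = 348.1 rad/s
X_L = ωL = 10.44 Ω
X_C = 1/(ωC) = 319.9 Ω
Branch 1: Z₁ = R = 463.0 Ω
Branch 2 (series LC): Z₂ = j(X_L − X_C) = −j309.5 Ω
Parallel: Z = Z₁Z₂/(Z₁+Z₂), |Z| = 257.3 Ω, ∠Z = -56.24°
cos φ = cos(-56.24°) = 0.5557

0.5557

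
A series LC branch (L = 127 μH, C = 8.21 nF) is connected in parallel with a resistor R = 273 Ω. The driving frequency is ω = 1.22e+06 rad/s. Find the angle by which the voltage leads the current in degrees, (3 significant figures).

X_L = ωL = 155 Ω
X_C = 1/(ωC) = 99.8 Ω
Branch 1: Z₁ = R = 273 Ω
Branch 2 (series LC): Z₂ = j(X_L − X_C) = j55.1 Ω
Parallel: Z = Z₁Z₂/(Z₁+Z₂), |Z| = 54.0 Ω, ∠Z = 78.6°

78.6°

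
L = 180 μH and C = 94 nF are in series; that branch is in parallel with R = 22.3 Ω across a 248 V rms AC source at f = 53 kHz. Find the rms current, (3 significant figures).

14.2 A

ω = 2πf = 333000 rad/s
X_L = ωL = 59.9 Ω
X_C = 1/(ωC) = 31.9 Ω
Branch 1: Z₁ = R = 22.3 Ω
Branch 2 (series LC): Z₂ = j(X_L − X_C) = j28.0 Ω
Parallel: Z = Z₁Z₂/(Z₁+Z₂), |Z| = 17.4 Ω, ∠Z = 38.5°
I = V/|Z| = 248/17.4 = 14.2 A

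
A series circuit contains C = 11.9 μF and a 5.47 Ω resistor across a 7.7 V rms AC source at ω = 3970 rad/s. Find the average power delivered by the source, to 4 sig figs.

X_C = 1/(ωC) = 21.17 Ω
Z = 5.470 − j21.17 Ω
|Z| = √(5.470² + 21.17²) = 21.86 Ω
∠Z = arctan(-21.17/5.470) = -75.51°
I = V/|Z| = 352.2 mA
P = VI cos φ = 7.7 × 0.3522 × cos(-75.51°) = 678.5 mW

678.5 mW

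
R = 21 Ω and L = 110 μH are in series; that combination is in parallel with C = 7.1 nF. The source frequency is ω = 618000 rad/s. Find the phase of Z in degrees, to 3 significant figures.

X_L = ωL = 68.0 Ω
X_C = 1/(ωC) = 228 Ω
Branch 1 (R+jX_L): Z₁ = 21.0 + j68.0 Ω, |Z₁| = 71.1 Ω
Branch 2 (−jX_C): Z₂ = −j228 Ω
Parallel: Z = Z₁Z₂/(Z₁+Z₂), |Z| = 101 Ω, ∠Z = 65.4°

65.4°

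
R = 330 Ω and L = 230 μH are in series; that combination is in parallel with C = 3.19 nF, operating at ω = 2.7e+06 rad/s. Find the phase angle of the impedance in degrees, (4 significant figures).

X_L = ωL = 621.0 Ω
X_C = 1/(ωC) = 116.1 Ω
Branch 1 (R+jX_L): Z₁ = 330.0 + j621.0 Ω, |Z₁| = 703.2 Ω
Branch 2 (−jX_C): Z₂ = −j116.1 Ω
Parallel: Z = Z₁Z₂/(Z₁+Z₂), |Z| = 135.4 Ω, ∠Z = -84.82°

-84.82°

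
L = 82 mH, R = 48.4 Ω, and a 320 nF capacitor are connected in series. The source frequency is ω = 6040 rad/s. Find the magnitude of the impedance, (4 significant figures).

53.21 Ω

X_L = ωL = 495.3 Ω
X_C = 1/(ωC) = 517.4 Ω
Net reactance X = X_L − X_C = -22.10 Ω
Z = 48.40 − j22.10 Ω
|Z| = √(48.40² + 22.10²) = 53.21 Ω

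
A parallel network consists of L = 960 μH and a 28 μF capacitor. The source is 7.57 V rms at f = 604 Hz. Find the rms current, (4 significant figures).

ω = 2πf = 3795 rad/s
X_L = ωL = 3.643 Ω
X_C = 1/(ωC) = 9.411 Ω
Parallel: admittances add. Y = 1/(jωL) + jωC
Y = (0 − j0.1682) S
|Y| = 0.1682 S → |Z| = 1/|Y| = 5.945 Ω, ∠Z = −∠Y = 90.00°
I = V/|Z| = 7.57/5.945 = 1.273 A

1.273 A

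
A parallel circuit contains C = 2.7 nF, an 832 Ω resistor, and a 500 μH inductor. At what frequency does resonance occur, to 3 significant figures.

137 kHz

ω₀ = 1/√(LC) = 1/√(0.0005 × 2.7e-09) = 860700 rad/s
f₀ = ω₀/(2π) = 137 kHz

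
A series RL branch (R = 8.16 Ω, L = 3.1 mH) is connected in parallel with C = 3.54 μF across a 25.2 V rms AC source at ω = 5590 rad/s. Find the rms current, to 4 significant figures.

890.2 mA

X_L = ωL = 17.33 Ω
X_C = 1/(ωC) = 50.53 Ω
Branch 1 (R+jX_L): Z₁ = 8.160 + j17.33 Ω, |Z₁| = 19.15 Ω
Branch 2 (−jX_C): Z₂ = −j50.53 Ω
Parallel: Z = Z₁Z₂/(Z₁+Z₂), |Z| = 28.31 Ω, ∠Z = 50.98°
I = V/|Z| = 25.2/28.31 = 890.2 mA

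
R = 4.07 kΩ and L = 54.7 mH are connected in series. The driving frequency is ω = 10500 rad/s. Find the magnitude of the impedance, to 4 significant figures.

X_L = ωL = 574.4 Ω
Z = 4070 + j574.4 Ω
|Z| = √(4070² + 574.4²) = 4110 Ω

4110 Ω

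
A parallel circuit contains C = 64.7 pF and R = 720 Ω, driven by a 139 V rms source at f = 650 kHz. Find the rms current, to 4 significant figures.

ω = 2πf = 4.084e+06 rad/s
X_C = 1/(ωC) = 3784 Ω
Parallel: admittances add. Y = 1/R + jωC
Y = (0.001389 + j0.0002642) S
|Y| = 0.001414 S → |Z| = 1/|Y| = 707.3 Ω, ∠Z = −∠Y = -10.77°
I = V/|Z| = 139/707.3 = 196.5 mA

196.5 mA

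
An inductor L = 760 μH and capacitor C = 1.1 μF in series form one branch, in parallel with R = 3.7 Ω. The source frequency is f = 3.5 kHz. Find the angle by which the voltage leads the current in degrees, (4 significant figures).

-8.545°

ω = 2πf = 21990 rad/s
X_L = ωL = 16.71 Ω
X_C = 1/(ωC) = 41.34 Ω
Branch 1: Z₁ = R = 3.700 Ω
Branch 2 (series LC): Z₂ = j(X_L − X_C) = −j24.63 Ω
Parallel: Z = Z₁Z₂/(Z₁+Z₂), |Z| = 3.659 Ω, ∠Z = -8.545°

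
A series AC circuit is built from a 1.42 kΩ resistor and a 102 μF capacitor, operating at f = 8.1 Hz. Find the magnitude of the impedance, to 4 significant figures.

ω = 2πf = 50.89 rad/s
X_C = 1/(ωC) = 192.6 Ω
Z = 1420 − j192.6 Ω
|Z| = √(1420² + 192.6²) = 1433 Ω

1433 Ω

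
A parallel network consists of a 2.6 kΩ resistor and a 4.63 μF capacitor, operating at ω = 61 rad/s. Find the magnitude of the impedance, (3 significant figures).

2100 Ω

X_C = 1/(ωC) = 3540 Ω
Parallel: admittances add. Y = 1/R + jωC
Y = (0.000385 + j0.000282) S
|Y| = 0.000477 S → |Z| = 1/|Y| = 2100 Ω, ∠Z = −∠Y = -36.3°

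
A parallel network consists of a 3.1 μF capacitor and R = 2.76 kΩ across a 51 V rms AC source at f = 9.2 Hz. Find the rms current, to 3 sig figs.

ω = 2πf = 57.81 rad/s
X_C = 1/(ωC) = 5580 Ω
Parallel: admittances add. Y = 1/R + jωC
Y = (0.000362 + j0.000179) S
|Y| = 0.000404 S → |Z| = 1/|Y| = 2470 Ω, ∠Z = −∠Y = -26.3°
I = V/|Z| = 51/2470 = 20.6 mA

20.6 mA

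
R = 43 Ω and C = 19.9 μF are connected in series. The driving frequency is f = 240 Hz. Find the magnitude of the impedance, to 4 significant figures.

ω = 2πf = 1508 rad/s
X_C = 1/(ωC) = 33.32 Ω
Z = 43.00 − j33.32 Ω
|Z| = √(43.00² + 33.32²) = 54.40 Ω

54.40 Ω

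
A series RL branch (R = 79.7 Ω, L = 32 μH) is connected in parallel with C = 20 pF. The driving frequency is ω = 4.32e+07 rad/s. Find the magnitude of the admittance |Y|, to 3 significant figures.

149 μS

X_L = ωL = 1380 Ω
X_C = 1/(ωC) = 1160 Ω
Branch 1 (R+jX_L): Z₁ = 79.7 + j1380 Ω, |Z₁| = 1380 Ω
Branch 2 (−jX_C): Z₂ = −j1160 Ω
Parallel: Z = Z₁Z₂/(Z₁+Z₂), |Z| = 6710 Ω, ∠Z = -73.8°
|Y| = 1/|Z| = 149 μS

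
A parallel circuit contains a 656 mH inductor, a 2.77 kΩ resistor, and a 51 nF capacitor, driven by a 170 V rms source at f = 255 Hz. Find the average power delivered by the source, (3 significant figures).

10.4 W

ω = 2πf = 1602 rad/s
X_L = ωL = 1050 Ω
X_C = 1/(ωC) = 12200 Ω
Parallel: admittances add. Y = 1/R + 1/(jωL) + jωC
Y = (0.000361 − j0.000870) S
|Y| = 0.000942 S → |Z| = 1/|Y| = 1060 Ω, ∠Z = −∠Y = 67.5°
I = V/|Z| = 160 mA
P = VI cos φ = 170 × 0.160 × cos(67.5°) = 10.4 W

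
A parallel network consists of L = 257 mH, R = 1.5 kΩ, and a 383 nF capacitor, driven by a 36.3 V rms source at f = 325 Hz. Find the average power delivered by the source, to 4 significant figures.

878.5 mW

ω = 2πf = 2042 rad/s
X_L = ωL = 524.8 Ω
X_C = 1/(ωC) = 1279 Ω
Parallel: admittances add. Y = 1/R + 1/(jωL) + jωC
Y = (0.0006667 − j0.001123) S
|Y| = 0.001306 S → |Z| = 1/|Y| = 765.5 Ω, ∠Z = −∠Y = 59.31°
I = V/|Z| = 47.42 mA
P = VI cos φ = 36.3 × 0.04742 × cos(59.31°) = 878.5 mW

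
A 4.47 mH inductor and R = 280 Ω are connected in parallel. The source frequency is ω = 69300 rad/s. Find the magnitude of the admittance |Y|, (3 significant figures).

4.81 mS

X_L = ωL = 310 Ω
Parallel: admittances add. Y = 1/R + 1/(jωL)
Y = (0.00357 − j0.00323) S
|Y| = 0.00481 S → |Z| = 1/|Y| = 208 Ω, ∠Z = −∠Y = 42.1°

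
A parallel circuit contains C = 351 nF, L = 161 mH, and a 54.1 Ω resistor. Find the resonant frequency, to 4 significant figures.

669.5 Hz

ω₀ = 1/√(LC) = 1/√(0.161 × 3.51e-07) = 4207 rad/s
f₀ = ω₀/(2π) = 669.5 Hz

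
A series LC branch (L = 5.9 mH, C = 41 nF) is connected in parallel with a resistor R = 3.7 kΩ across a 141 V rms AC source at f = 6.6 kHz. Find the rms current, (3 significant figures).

412 mA

ω = 2πf = 41470 rad/s
X_L = ωL = 245 Ω
X_C = 1/(ωC) = 588 Ω
Branch 1: Z₁ = R = 3700 Ω
Branch 2 (series LC): Z₂ = j(X_L − X_C) = −j343 Ω
Parallel: Z = Z₁Z₂/(Z₁+Z₂), |Z| = 342 Ω, ∠Z = -84.7°
I = V/|Z| = 141/342 = 412 mA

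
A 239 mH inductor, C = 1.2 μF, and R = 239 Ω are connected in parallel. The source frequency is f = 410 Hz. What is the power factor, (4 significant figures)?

0.9437

ω = 2πf = 2576 rad/s
X_L = ωL = 615.7 Ω
X_C = 1/(ωC) = 323.5 Ω
Parallel: admittances add. Y = 1/R + 1/(jωL) + jωC
Y = (0.004184 + j0.001467) S
|Y| = 0.004434 S → |Z| = 1/|Y| = 225.5 Ω, ∠Z = −∠Y = -19.32°
cos φ = cos(-19.32°) = 0.9437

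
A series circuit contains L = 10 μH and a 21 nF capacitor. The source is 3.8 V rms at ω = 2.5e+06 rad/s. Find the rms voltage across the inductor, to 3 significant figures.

16.0 V

X_L = ωL = 25.0 Ω
X_C = 1/(ωC) = 19.0 Ω
Net reactance X = X_L − X_C = 5.95 Ω
Z = j5.95 Ω
|Z| = √(0² + 5.95²) = 5.95 Ω
I = V/|Z| = 638 mA
V_L = I·|Z_L| = 0.638 × 25.0 = 16.0 V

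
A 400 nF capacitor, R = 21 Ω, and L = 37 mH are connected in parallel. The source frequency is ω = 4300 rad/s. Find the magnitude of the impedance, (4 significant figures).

20.90 Ω

X_L = ωL = 159.1 Ω
X_C = 1/(ωC) = 581.4 Ω
Parallel: admittances add. Y = 1/R + 1/(jωL) + jωC
Y = (0.04762 − j0.004565) S
|Y| = 0.04784 S → |Z| = 1/|Y| = 20.90 Ω, ∠Z = −∠Y = 5.476°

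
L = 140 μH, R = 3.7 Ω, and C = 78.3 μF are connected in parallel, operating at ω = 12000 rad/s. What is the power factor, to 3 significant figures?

X_L = ωL = 1.68 Ω
X_C = 1/(ωC) = 1.06 Ω
Parallel: admittances add. Y = 1/R + 1/(jωL) + jωC
Y = (0.270 + j0.344) S
|Y| = 0.438 S → |Z| = 1/|Y| = 2.28 Ω, ∠Z = −∠Y = -51.9°
cos φ = cos(-51.9°) = 0.617

0.617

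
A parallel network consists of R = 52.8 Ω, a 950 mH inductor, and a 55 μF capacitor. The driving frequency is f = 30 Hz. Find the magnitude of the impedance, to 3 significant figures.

ω = 2πf = 188.5 rad/s
X_L = ωL = 179 Ω
X_C = 1/(ωC) = 96.5 Ω
Parallel: admittances add. Y = 1/R + 1/(jωL) + jωC
Y = (0.0189 + j0.00478) S
|Y| = 0.0195 S → |Z| = 1/|Y| = 51.2 Ω, ∠Z = −∠Y = -14.2°

51.2 Ω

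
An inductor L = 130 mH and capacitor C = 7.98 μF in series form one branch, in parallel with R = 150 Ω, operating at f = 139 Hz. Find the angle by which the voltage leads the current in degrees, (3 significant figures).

ω = 2πf = 873.4 rad/s
X_L = ωL = 114 Ω
X_C = 1/(ωC) = 143 Ω
Branch 1: Z₁ = R = 150 Ω
Branch 2 (series LC): Z₂ = j(X_L − X_C) = −j29.9 Ω
Parallel: Z = Z₁Z₂/(Z₁+Z₂), |Z| = 29.4 Ω, ∠Z = -78.7°

-78.7°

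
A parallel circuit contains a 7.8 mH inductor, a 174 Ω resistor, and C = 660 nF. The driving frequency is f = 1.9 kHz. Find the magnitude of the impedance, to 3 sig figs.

156 Ω

ω = 2πf = 11940 rad/s
X_L = ωL = 93.1 Ω
X_C = 1/(ωC) = 127 Ω
Parallel: admittances add. Y = 1/R + 1/(jωL) + jωC
Y = (0.00575 − j0.00286) S
|Y| = 0.00642 S → |Z| = 1/|Y| = 156 Ω, ∠Z = −∠Y = 26.5°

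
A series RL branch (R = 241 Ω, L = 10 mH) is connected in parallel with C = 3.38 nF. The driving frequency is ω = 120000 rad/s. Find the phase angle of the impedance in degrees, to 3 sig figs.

67.9°

X_L = ωL = 1200 Ω
X_C = 1/(ωC) = 2470 Ω
Branch 1 (R+jX_L): Z₁ = 241 + j1200 Ω, |Z₁| = 1220 Ω
Branch 2 (−jX_C): Z₂ = −j2470 Ω
Parallel: Z = Z₁Z₂/(Z₁+Z₂), |Z| = 2340 Ω, ∠Z = 67.9°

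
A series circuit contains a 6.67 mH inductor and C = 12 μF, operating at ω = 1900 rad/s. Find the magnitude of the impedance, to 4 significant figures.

X_L = ωL = 12.67 Ω
X_C = 1/(ωC) = 43.86 Ω
Net reactance X = X_L − X_C = -31.19 Ω
Z = − j31.19 Ω
|Z| = √(0² + 31.19²) = 31.19 Ω

31.19 Ω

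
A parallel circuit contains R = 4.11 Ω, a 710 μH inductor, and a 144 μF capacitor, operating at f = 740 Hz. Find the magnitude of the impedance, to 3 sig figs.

2.27 Ω

ω = 2πf = 4650 rad/s
X_L = ωL = 3.30 Ω
X_C = 1/(ωC) = 1.49 Ω
Parallel: admittances add. Y = 1/R + 1/(jωL) + jωC
Y = (0.243 + j0.367) S
|Y| = 0.440 S → |Z| = 1/|Y| = 2.27 Ω, ∠Z = −∠Y = -56.4°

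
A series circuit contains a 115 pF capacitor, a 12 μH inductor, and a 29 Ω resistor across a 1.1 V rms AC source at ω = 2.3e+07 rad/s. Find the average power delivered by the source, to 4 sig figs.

X_L = ωL = 276.0 Ω
X_C = 1/(ωC) = 378.1 Ω
Net reactance X = X_L − X_C = -102.1 Ω
Z = 29.00 − j102.1 Ω
|Z| = √(29.00² + 102.1²) = 106.1 Ω
∠Z = arctan(-102.1/29.00) = -74.14°
I = V/|Z| = 10.37 mA
P = VI cos φ = 1.1 × 0.01037 × cos(-74.14°) = 3.116 mW

3.116 mW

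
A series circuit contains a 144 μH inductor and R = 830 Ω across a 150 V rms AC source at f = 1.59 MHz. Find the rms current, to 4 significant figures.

ω = 2πf = 9.99e+06 rad/s
X_L = ωL = 1439 Ω
Z = 830.0 + j1439 Ω
|Z| = √(830.0² + 1439²) = 1661 Ω
I = V/|Z| = 150/1661 = 90.31 mA

90.31 mA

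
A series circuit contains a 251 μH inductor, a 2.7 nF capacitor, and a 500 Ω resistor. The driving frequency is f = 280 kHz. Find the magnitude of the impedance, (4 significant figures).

550.8 Ω

ω = 2πf = 1.759e+06 rad/s
X_L = ωL = 441.6 Ω
X_C = 1/(ωC) = 210.5 Ω
Net reactance X = X_L − X_C = 231.1 Ω
Z = 500.0 + j231.1 Ω
|Z| = √(500.0² + 231.1²) = 550.8 Ω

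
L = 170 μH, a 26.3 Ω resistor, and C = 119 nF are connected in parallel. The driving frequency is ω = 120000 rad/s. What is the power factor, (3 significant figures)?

X_L = ωL = 20.4 Ω
X_C = 1/(ωC) = 70.0 Ω
Parallel: admittances add. Y = 1/R + 1/(jωL) + jωC
Y = (0.0380 − j0.0347) S
|Y| = 0.0515 S → |Z| = 1/|Y| = 19.4 Ω, ∠Z = −∠Y = 42.4°
cos φ = cos(42.4°) = 0.738

0.738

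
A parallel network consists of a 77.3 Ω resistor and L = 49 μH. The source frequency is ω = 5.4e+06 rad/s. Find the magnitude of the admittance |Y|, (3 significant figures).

X_L = ωL = 265 Ω
Parallel: admittances add. Y = 1/R + 1/(jωL)
Y = (0.0129 − j0.00378) S
|Y| = 0.0135 S → |Z| = 1/|Y| = 74.2 Ω, ∠Z = −∠Y = 16.3°

13.5 mS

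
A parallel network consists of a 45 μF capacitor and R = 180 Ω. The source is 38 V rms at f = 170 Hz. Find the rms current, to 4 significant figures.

1.839 A

ω = 2πf = 1068 rad/s
X_C = 1/(ωC) = 20.80 Ω
Parallel: admittances add. Y = 1/R + jωC
Y = (0.005556 + j0.04807) S
|Y| = 0.04839 S → |Z| = 1/|Y| = 20.67 Ω, ∠Z = −∠Y = -83.41°
I = V/|Z| = 38/20.67 = 1.839 A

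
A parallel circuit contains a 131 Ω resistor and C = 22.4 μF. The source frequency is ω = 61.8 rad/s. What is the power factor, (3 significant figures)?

0.984

X_C = 1/(ωC) = 722 Ω
Parallel: admittances add. Y = 1/R + jωC
Y = (0.00763 + j0.00138) S
|Y| = 0.00776 S → |Z| = 1/|Y| = 129 Ω, ∠Z = −∠Y = -10.3°
cos φ = cos(-10.3°) = 0.984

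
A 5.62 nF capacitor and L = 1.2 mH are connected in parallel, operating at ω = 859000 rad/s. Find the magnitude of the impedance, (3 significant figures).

259 Ω

X_L = ωL = 1030 Ω
X_C = 1/(ωC) = 207 Ω
Parallel: admittances add. Y = 1/(jωL) + jωC
Y = (0 + j0.00386) S
|Y| = 0.00386 S → |Z| = 1/|Y| = 259 Ω, ∠Z = −∠Y = -90.0°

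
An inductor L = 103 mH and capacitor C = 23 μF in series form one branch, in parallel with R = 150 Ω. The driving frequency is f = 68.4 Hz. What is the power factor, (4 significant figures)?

0.3547

ω = 2πf = 429.8 rad/s
X_L = ωL = 44.27 Ω
X_C = 1/(ωC) = 101.2 Ω
Branch 1: Z₁ = R = 150.0 Ω
Branch 2 (series LC): Z₂ = j(X_L − X_C) = −j56.90 Ω
Parallel: Z = Z₁Z₂/(Z₁+Z₂), |Z| = 53.20 Ω, ∠Z = -69.23°
cos φ = cos(-69.23°) = 0.3547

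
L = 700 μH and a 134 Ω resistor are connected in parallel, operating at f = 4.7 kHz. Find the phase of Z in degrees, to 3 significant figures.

ω = 2πf = 29530 rad/s
X_L = ωL = 20.7 Ω
Parallel: admittances add. Y = 1/R + 1/(jωL)
Y = (0.00746 − j0.0484) S
|Y| = 0.0489 S → |Z| = 1/|Y| = 20.4 Ω, ∠Z = −∠Y = 81.2°

81.2°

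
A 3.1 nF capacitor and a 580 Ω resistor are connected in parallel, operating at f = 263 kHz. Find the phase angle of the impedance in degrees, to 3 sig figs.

ω = 2πf = 1.652e+06 rad/s
X_C = 1/(ωC) = 195 Ω
Parallel: admittances add. Y = 1/R + jωC
Y = (0.00172 + j0.00512) S
|Y| = 0.00541 S → |Z| = 1/|Y| = 185 Ω, ∠Z = −∠Y = -71.4°

-71.4°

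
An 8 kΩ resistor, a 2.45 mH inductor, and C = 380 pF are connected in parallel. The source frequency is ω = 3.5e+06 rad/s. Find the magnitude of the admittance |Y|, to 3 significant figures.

1.22 mS

X_L = ωL = 8580 Ω
X_C = 1/(ωC) = 752 Ω
Parallel: admittances add. Y = 1/R + 1/(jωL) + jωC
Y = (0.000125 + j0.00121) S
|Y| = 0.00122 S → |Z| = 1/|Y| = 820 Ω, ∠Z = −∠Y = -84.1°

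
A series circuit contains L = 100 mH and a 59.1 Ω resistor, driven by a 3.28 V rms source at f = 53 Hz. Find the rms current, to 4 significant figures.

ω = 2πf = 333.0 rad/s
X_L = ωL = 33.30 Ω
Z = 59.10 + j33.30 Ω
|Z| = √(59.10² + 33.30²) = 67.84 Ω
I = V/|Z| = 3.28/67.84 = 48.35 mA

48.35 mA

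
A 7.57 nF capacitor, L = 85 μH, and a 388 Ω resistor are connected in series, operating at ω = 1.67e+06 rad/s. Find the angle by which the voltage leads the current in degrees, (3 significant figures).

X_L = ωL = 142 Ω
X_C = 1/(ωC) = 79.1 Ω
Net reactance X = X_L − X_C = 62.8 Ω
Z = 388 + j62.8 Ω
|Z| = √(388² + 62.8²) = 393 Ω
∠Z = arctan(62.8/388) = 9.20°

9.20°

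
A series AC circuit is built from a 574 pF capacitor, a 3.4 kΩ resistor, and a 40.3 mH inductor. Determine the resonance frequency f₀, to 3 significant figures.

ω₀ = 1/√(LC) = 1/√(0.0403 × 5.74e-10) = 207900 rad/s
f₀ = ω₀/(2π) = 33.1 kHz

33.1 kHz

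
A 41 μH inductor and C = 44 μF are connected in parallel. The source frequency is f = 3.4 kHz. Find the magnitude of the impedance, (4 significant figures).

ω = 2πf = 21360 rad/s
X_L = ωL = 0.8759 Ω
X_C = 1/(ωC) = 1.064 Ω
Parallel: admittances add. Y = 1/(jωL) + jωC
Y = (0 − j0.2017) S
|Y| = 0.2017 S → |Z| = 1/|Y| = 4.957 Ω, ∠Z = −∠Y = 90.00°

4.957 Ω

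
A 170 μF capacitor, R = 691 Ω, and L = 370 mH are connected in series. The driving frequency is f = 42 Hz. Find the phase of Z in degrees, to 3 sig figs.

6.22°

ω = 2πf = 263.9 rad/s
X_L = ωL = 97.6 Ω
X_C = 1/(ωC) = 22.3 Ω
Net reactance X = X_L − X_C = 75.4 Ω
Z = 691 + j75.4 Ω
|Z| = √(691² + 75.4²) = 695 Ω
∠Z = arctan(75.4/691) = 6.22°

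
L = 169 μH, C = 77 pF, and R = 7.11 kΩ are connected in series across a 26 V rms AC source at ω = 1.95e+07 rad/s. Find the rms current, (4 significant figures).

X_L = ωL = 3295 Ω
X_C = 1/(ωC) = 666.0 Ω
Net reactance X = X_L − X_C = 2629 Ω
Z = 7110 + j2629 Ω
|Z| = √(7110² + 2629²) = 7581 Ω
I = V/|Z| = 26/7581 = 3.430 mA

3.430 mA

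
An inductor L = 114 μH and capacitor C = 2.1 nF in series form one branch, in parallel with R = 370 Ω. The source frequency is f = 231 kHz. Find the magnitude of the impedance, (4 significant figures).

148.9 Ω

ω = 2πf = 1.451e+06 rad/s
X_L = ωL = 165.5 Ω
X_C = 1/(ωC) = 328.1 Ω
Branch 1: Z₁ = R = 370.0 Ω
Branch 2 (series LC): Z₂ = j(X_L − X_C) = −j162.6 Ω
Parallel: Z = Z₁Z₂/(Z₁+Z₂), |Z| = 148.9 Ω, ∠Z = -66.27°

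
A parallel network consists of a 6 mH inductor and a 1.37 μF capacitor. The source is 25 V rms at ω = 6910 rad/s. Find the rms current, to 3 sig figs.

X_L = ωL = 41.5 Ω
X_C = 1/(ωC) = 106 Ω
Parallel: admittances add. Y = 1/(jωL) + jωC
Y = (0 − j0.0147) S
|Y| = 0.0147 S → |Z| = 1/|Y| = 68.2 Ω, ∠Z = −∠Y = 90.0°
I = V/|Z| = 25/68.2 = 366 mA

366 mA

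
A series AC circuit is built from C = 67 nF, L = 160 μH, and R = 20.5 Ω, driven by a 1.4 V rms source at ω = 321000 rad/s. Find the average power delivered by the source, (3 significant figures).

X_L = ωL = 51.4 Ω
X_C = 1/(ωC) = 46.5 Ω
Net reactance X = X_L − X_C = 4.86 Ω
Z = 20.5 + j4.86 Ω
|Z| = √(20.5² + 4.86²) = 21.1 Ω
∠Z = arctan(4.86/20.5) = 13.3°
I = V/|Z| = 66.4 mA
P = VI cos φ = 1.4 × 0.0664 × cos(13.3°) = 90.5 mW

90.5 mW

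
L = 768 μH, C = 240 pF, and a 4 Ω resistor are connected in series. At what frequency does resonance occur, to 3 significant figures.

ω₀ = 1/√(LC) = 1/√(0.000768 × 2.4e-10) = 2.329e+06 rad/s
f₀ = ω₀/(2π) = 371 kHz

371 kHz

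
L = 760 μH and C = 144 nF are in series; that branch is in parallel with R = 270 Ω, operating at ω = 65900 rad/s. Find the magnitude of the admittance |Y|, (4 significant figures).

X_L = ωL = 50.08 Ω
X_C = 1/(ωC) = 105.4 Ω
Branch 1: Z₁ = R = 270.0 Ω
Branch 2 (series LC): Z₂ = j(X_L − X_C) = −j55.29 Ω
Parallel: Z = Z₁Z₂/(Z₁+Z₂), |Z| = 54.17 Ω, ∠Z = -78.43°
|Y| = 1/|Z| = 18.46 mS

18.46 mS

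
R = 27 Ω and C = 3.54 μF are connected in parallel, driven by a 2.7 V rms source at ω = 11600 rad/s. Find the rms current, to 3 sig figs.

X_C = 1/(ωC) = 24.4 Ω
Parallel: admittances add. Y = 1/R + jωC
Y = (0.0370 + j0.0411) S
|Y| = 0.0553 S → |Z| = 1/|Y| = 18.1 Ω, ∠Z = −∠Y = -48.0°
I = V/|Z| = 2.7/18.1 = 149 mA

149 mA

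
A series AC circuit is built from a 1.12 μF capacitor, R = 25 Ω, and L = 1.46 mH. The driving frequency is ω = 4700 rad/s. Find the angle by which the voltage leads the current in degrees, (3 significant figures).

-82.2°

X_L = ωL = 6.86 Ω
X_C = 1/(ωC) = 190 Ω
Net reactance X = X_L − X_C = -183 Ω
Z = 25.0 − j183 Ω
|Z| = √(25.0² + 183²) = 185 Ω
∠Z = arctan(-183/25.0) = -82.2°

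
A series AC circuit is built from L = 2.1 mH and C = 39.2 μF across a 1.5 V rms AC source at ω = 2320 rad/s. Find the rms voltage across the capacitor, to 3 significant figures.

2.69 V

X_L = ωL = 4.87 Ω
X_C = 1/(ωC) = 11.0 Ω
Net reactance X = X_L − X_C = -6.12 Ω
Z = − j6.12 Ω
|Z| = √(0² + 6.12²) = 6.12 Ω
I = V/|Z| = 245 mA
V_C = I·|Z_C| = 0.245 × 11.0 = 2.69 V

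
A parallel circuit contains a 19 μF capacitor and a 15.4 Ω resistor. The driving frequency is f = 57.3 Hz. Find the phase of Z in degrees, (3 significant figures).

-6.01°

ω = 2πf = 360.0 rad/s
X_C = 1/(ωC) = 146 Ω
Parallel: admittances add. Y = 1/R + jωC
Y = (0.0649 + j0.00684) S
|Y| = 0.0653 S → |Z| = 1/|Y| = 15.3 Ω, ∠Z = −∠Y = -6.01°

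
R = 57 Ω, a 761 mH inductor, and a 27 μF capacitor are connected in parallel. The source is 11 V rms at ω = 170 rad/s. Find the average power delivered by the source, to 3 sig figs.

2.12 W

X_L = ωL = 129 Ω
X_C = 1/(ωC) = 218 Ω
Parallel: admittances add. Y = 1/R + 1/(jωL) + jωC
Y = (0.0175 − j0.00314) S
|Y| = 0.0178 S → |Z| = 1/|Y| = 56.1 Ω, ∠Z = −∠Y = 10.1°
I = V/|Z| = 196 mA
P = VI cos φ = 11 × 0.196 × cos(10.1°) = 2.12 W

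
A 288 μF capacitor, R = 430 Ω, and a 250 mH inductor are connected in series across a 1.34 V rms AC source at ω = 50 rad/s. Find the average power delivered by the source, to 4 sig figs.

4.104 mW

X_L = ωL = 12.50 Ω
X_C = 1/(ωC) = 69.44 Ω
Net reactance X = X_L − X_C = -56.94 Ω
Z = 430.0 − j56.94 Ω
|Z| = √(430.0² + 56.94²) = 433.8 Ω
∠Z = arctan(-56.94/430.0) = -7.544°
I = V/|Z| = 3.089 mA
P = VI cos φ = 1.34 × 0.003089 × cos(-7.544°) = 4.104 mW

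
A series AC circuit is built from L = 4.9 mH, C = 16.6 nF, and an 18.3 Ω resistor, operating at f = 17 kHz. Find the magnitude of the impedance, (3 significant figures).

44.5 Ω

ω = 2πf = 106800 rad/s
X_L = ωL = 523 Ω
X_C = 1/(ωC) = 564 Ω
Net reactance X = X_L − X_C = -40.6 Ω
Z = 18.3 − j40.6 Ω
|Z| = √(18.3² + 40.6²) = 44.5 Ω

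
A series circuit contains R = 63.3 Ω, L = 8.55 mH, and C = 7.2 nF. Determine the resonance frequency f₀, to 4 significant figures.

20.28 kHz

ω₀ = 1/√(LC) = 1/√(0.00855 × 7.2e-09) = 127500 rad/s
f₀ = ω₀/(2π) = 20.28 kHz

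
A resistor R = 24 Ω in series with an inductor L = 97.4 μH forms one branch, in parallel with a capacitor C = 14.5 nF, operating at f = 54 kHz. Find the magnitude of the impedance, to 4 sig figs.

48.29 Ω

ω = 2πf = 339300 rad/s
X_L = ωL = 33.05 Ω
X_C = 1/(ωC) = 203.3 Ω
Branch 1 (R+jX_L): Z₁ = 24.00 + j33.05 Ω, |Z₁| = 40.84 Ω
Branch 2 (−jX_C): Z₂ = −j203.3 Ω
Parallel: Z = Z₁Z₂/(Z₁+Z₂), |Z| = 48.29 Ω, ∠Z = 45.99°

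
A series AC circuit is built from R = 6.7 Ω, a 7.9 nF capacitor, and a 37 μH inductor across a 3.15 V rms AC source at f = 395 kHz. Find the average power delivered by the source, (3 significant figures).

ω = 2πf = 2.482e+06 rad/s
X_L = ωL = 91.8 Ω
X_C = 1/(ωC) = 51.0 Ω
Net reactance X = X_L − X_C = 40.8 Ω
Z = 6.70 + j40.8 Ω
|Z| = √(6.70² + 40.8²) = 41.4 Ω
∠Z = arctan(40.8/6.70) = 80.7°
I = V/|Z| = 76.1 mA
P = VI cos φ = 3.15 × 0.0761 × cos(80.7°) = 38.8 mW

38.8 mW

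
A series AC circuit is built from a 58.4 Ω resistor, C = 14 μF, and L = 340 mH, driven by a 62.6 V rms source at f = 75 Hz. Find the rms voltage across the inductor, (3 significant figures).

170 V

ω = 2πf = 471.2 rad/s
X_L = ωL = 160 Ω
X_C = 1/(ωC) = 152 Ω
Net reactance X = X_L − X_C = 8.65 Ω
Z = 58.4 + j8.65 Ω
|Z| = √(58.4² + 8.65²) = 59.0 Ω
I = V/|Z| = 1.06 A
V_L = I·|Z_L| = 1.06 × 160 = 170 V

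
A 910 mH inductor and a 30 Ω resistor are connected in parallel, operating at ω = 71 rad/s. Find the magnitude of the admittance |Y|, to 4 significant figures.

X_L = ωL = 64.61 Ω
Parallel: admittances add. Y = 1/R + 1/(jωL)
Y = (0.03333 − j0.01548) S
|Y| = 0.03675 S → |Z| = 1/|Y| = 27.21 Ω, ∠Z = −∠Y = 24.91°

36.75 mS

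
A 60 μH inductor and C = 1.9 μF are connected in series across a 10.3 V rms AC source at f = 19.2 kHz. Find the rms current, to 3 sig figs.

ω = 2πf = 120600 rad/s
X_L = ωL = 7.24 Ω
X_C = 1/(ωC) = 4.36 Ω
Net reactance X = X_L − X_C = 2.88 Ω
Z = j2.88 Ω
|Z| = √(0² + 2.88²) = 2.88 Ω
I = V/|Z| = 10.3/2.88 = 3.58 A

3.58 A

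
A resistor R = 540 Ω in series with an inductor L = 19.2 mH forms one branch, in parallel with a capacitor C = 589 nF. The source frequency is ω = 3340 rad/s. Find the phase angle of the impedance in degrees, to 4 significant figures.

X_L = ωL = 64.13 Ω
X_C = 1/(ωC) = 508.3 Ω
Branch 1 (R+jX_L): Z₁ = 540.0 + j64.13 Ω, |Z₁| = 543.8 Ω
Branch 2 (−jX_C): Z₂ = −j508.3 Ω
Parallel: Z = Z₁Z₂/(Z₁+Z₂), |Z| = 395.3 Ω, ∠Z = -43.79°

-43.79°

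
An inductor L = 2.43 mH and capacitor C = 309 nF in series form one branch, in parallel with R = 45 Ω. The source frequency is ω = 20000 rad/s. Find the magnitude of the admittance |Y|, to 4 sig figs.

X_L = ωL = 48.60 Ω
X_C = 1/(ωC) = 161.8 Ω
Branch 1: Z₁ = R = 45.00 Ω
Branch 2 (series LC): Z₂ = j(X_L − X_C) = −j113.2 Ω
Parallel: Z = Z₁Z₂/(Z₁+Z₂), |Z| = 41.82 Ω, ∠Z = -21.68°
|Y| = 1/|Z| = 23.91 mS

23.91 mS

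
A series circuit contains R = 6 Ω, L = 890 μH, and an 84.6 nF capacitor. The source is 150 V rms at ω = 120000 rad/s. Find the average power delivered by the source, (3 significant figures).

X_L = ωL = 107 Ω
X_C = 1/(ωC) = 98.5 Ω
Net reactance X = X_L − X_C = 8.30 Ω
Z = 6.00 + j8.30 Ω
|Z| = √(6.00² + 8.30²) = 10.2 Ω
∠Z = arctan(8.30/6.00) = 54.1°
I = V/|Z| = 14.6 A
P = VI cos φ = 150 × 14.6 × cos(54.1°) = 1.29 kW

1.29 kW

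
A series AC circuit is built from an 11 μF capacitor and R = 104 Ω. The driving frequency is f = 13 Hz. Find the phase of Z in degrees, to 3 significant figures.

ω = 2πf = 81.68 rad/s
X_C = 1/(ωC) = 1110 Ω
Z = 104 − j1110 Ω
|Z| = √(104² + 1110²) = 1120 Ω
∠Z = arctan(-1110/104) = -84.7°

-84.7°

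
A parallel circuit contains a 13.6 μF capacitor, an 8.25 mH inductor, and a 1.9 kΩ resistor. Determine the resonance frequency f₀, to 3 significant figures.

475 Hz

ω₀ = 1/√(LC) = 1/√(0.00825 × 1.36e-05) = 2985 rad/s
f₀ = ω₀/(2π) = 475 Hz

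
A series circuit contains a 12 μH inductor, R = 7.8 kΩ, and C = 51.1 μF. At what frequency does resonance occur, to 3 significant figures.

ω₀ = 1/√(LC) = 1/√(1.2e-05 × 5.11e-05) = 40380 rad/s
f₀ = ω₀/(2π) = 6.43 kHz

6.43 kHz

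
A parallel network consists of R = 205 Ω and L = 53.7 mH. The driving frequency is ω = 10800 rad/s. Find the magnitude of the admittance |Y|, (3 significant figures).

5.17 mS

X_L = ωL = 580 Ω
Parallel: admittances add. Y = 1/R + 1/(jωL)
Y = (0.00488 − j0.00172) S
|Y| = 0.00517 S → |Z| = 1/|Y| = 193 Ω, ∠Z = −∠Y = 19.5°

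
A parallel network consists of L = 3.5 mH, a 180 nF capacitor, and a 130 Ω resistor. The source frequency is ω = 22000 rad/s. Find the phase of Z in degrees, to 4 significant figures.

49.56°

X_L = ωL = 77.00 Ω
X_C = 1/(ωC) = 252.5 Ω
Parallel: admittances add. Y = 1/R + 1/(jωL) + jωC
Y = (0.007692 − j0.009027) S
|Y| = 0.01186 S → |Z| = 1/|Y| = 84.32 Ω, ∠Z = −∠Y = 49.56°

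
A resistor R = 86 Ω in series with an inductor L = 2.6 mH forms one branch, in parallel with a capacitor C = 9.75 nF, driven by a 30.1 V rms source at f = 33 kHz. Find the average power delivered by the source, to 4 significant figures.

261.4 mW

ω = 2πf = 207300 rad/s
X_L = ωL = 539.1 Ω
X_C = 1/(ωC) = 494.7 Ω
Branch 1 (R+jX_L): Z₁ = 86.00 + j539.1 Ω, |Z₁| = 545.9 Ω
Branch 2 (−jX_C): Z₂ = −j494.7 Ω
Parallel: Z = Z₁Z₂/(Z₁+Z₂), |Z| = 2790 Ω, ∠Z = -36.39°
I = V/|Z| = 10.79 mA
P = VI cos φ = 30.1 × 0.01079 × cos(-36.39°) = 261.4 mW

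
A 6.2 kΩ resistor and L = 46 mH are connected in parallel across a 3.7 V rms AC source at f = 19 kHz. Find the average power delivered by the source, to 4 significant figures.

2.208 mW

ω = 2πf = 119400 rad/s
X_L = ωL = 5492 Ω
Parallel: admittances add. Y = 1/R + 1/(jωL)
Y = (0.0001613 − j0.0001821) S
|Y| = 0.0002433 S → |Z| = 1/|Y| = 4111 Ω, ∠Z = −∠Y = 48.47°
I = V/|Z| = 900.1 μA
P = VI cos φ = 3.7 × 0.0009001 × cos(48.47°) = 2.208 mW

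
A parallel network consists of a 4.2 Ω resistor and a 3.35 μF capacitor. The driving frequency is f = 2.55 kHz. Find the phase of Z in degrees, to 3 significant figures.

-12.7°

ω = 2πf = 16020 rad/s
X_C = 1/(ωC) = 18.6 Ω
Parallel: admittances add. Y = 1/R + jωC
Y = (0.238 + j0.0537) S
|Y| = 0.244 S → |Z| = 1/|Y| = 4.10 Ω, ∠Z = −∠Y = -12.7°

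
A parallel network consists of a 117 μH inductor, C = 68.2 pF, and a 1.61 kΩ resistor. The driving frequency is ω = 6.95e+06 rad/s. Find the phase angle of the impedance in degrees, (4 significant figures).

X_L = ωL = 813.1 Ω
X_C = 1/(ωC) = 2110 Ω
Parallel: admittances add. Y = 1/R + 1/(jωL) + jωC
Y = (0.0006211 − j0.0007558) S
|Y| = 0.0009783 S → |Z| = 1/|Y| = 1022 Ω, ∠Z = −∠Y = 50.59°

50.59°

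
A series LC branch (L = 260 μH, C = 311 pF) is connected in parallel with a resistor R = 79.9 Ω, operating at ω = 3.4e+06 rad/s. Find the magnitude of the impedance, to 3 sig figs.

48.8 Ω

X_L = ωL = 884 Ω
X_C = 1/(ωC) = 946 Ω
Branch 1: Z₁ = R = 79.9 Ω
Branch 2 (series LC): Z₂ = j(X_L − X_C) = −j61.7 Ω
Parallel: Z = Z₁Z₂/(Z₁+Z₂), |Z| = 48.8 Ω, ∠Z = -52.3°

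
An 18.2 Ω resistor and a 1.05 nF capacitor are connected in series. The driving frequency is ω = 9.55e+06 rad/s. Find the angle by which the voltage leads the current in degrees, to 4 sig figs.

X_C = 1/(ωC) = 99.73 Ω
Z = 18.20 − j99.73 Ω
|Z| = √(18.20² + 99.73²) = 101.4 Ω
∠Z = arctan(-99.73/18.20) = -79.66°

-79.66°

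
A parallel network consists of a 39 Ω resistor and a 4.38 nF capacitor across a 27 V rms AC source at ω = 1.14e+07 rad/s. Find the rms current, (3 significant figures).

X_C = 1/(ωC) = 20.0 Ω
Parallel: admittances add. Y = 1/R + jωC
Y = (0.0256 + j0.0499) S
|Y| = 0.0561 S → |Z| = 1/|Y| = 17.8 Ω, ∠Z = −∠Y = -62.8°
I = V/|Z| = 27/17.8 = 1.52 A

1.52 A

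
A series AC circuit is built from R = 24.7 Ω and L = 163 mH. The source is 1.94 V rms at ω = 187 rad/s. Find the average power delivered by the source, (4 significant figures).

X_L = ωL = 30.48 Ω
Z = 24.70 + j30.48 Ω
|Z| = √(24.70² + 30.48²) = 39.23 Ω
∠Z = arctan(30.48/24.70) = 50.98°
I = V/|Z| = 49.45 mA
P = VI cos φ = 1.94 × 0.04945 × cos(50.98°) = 60.40 mW

60.40 mW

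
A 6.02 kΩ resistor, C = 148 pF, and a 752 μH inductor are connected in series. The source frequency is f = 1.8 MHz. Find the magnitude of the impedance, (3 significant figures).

ω = 2πf = 1.131e+07 rad/s
X_L = ωL = 8500 Ω
X_C = 1/(ωC) = 597 Ω
Net reactance X = X_L − X_C = 7910 Ω
Z = 6020 + j7910 Ω
|Z| = √(6020² + 7910²) = 9940 Ω

9940 Ω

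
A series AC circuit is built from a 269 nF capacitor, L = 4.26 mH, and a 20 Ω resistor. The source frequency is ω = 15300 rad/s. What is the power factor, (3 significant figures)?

0.112

X_L = ωL = 65.2 Ω
X_C = 1/(ωC) = 243 Ω
Net reactance X = X_L − X_C = -178 Ω
Z = 20.0 − j178 Ω
|Z| = √(20.0² + 178²) = 179 Ω
∠Z = arctan(-178/20.0) = -83.6°
cos φ = cos(-83.6°) = 0.112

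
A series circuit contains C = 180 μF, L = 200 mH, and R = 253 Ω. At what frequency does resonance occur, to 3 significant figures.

26.5 Hz

ω₀ = 1/√(LC) = 1/√(0.2 × 0.00018) = 166.7 rad/s
f₀ = ω₀/(2π) = 26.5 Hz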